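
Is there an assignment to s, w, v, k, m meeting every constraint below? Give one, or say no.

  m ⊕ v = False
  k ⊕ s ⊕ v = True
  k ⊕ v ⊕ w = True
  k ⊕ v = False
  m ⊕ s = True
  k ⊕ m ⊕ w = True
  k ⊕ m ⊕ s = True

s = True; w = True; v = False; k = False; m = False

m ⊕ v = F ⊕ F = False ✓
k ⊕ s ⊕ v = F ⊕ T ⊕ F = True ✓
k ⊕ v ⊕ w = F ⊕ F ⊕ T = True ✓
k ⊕ v = F ⊕ F = False ✓
m ⊕ s = F ⊕ T = True ✓
k ⊕ m ⊕ w = F ⊕ F ⊕ T = True ✓
k ⊕ m ⊕ s = F ⊕ F ⊕ T = True ✓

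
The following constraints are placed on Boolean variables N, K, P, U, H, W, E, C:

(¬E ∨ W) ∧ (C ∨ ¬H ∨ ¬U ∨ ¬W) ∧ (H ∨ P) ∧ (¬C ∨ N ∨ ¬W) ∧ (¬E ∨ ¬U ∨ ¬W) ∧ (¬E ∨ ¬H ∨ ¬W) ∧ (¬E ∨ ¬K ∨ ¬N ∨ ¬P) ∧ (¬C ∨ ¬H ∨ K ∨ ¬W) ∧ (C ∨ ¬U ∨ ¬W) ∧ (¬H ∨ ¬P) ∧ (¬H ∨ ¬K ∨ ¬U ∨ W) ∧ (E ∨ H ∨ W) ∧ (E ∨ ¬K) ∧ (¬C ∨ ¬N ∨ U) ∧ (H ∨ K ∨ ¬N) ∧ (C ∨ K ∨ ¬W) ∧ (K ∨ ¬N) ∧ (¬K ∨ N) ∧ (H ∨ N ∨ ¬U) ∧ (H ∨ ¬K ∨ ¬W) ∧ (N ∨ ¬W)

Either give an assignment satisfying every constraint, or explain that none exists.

N = False; K = False; P = False; U = True; H = True; W = False; E = False; C = False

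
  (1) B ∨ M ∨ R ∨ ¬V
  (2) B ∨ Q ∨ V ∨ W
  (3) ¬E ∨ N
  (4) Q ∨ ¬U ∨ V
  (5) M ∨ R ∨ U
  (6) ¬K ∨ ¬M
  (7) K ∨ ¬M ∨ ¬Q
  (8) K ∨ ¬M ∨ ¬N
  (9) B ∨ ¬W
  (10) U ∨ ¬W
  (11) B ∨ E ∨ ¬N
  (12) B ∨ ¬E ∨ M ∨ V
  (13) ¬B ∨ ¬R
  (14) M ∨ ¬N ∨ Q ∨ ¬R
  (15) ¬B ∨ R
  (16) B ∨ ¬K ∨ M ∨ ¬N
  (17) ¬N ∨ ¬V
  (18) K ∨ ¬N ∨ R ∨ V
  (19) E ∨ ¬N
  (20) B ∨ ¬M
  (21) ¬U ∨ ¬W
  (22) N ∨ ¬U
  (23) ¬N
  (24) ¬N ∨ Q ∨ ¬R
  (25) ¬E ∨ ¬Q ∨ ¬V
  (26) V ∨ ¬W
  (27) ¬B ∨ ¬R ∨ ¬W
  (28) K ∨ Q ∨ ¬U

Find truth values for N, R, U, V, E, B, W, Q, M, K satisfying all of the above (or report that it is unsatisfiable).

N=F, R=T, U=F, V=T, E=F, B=F, W=F, Q=F, M=F, K=T

Unit clause (¬N) forces N = False.
In (¬E ∨ N) only ¬E is left, so E = False.
In (N ∨ ¬U) only ¬U is left, so U = False.
In (U ∨ ¬W) only ¬W is left, so W = False.
Try R = False:
  (M ∨ R ∨ U) forces M = True.
  (¬K ∨ ¬M) forces K = False.
  (K ∨ ¬M ∨ ¬Q) forces Q = False.
  (¬B ∨ R) forces B = False.
  clause (B ∨ ¬M) is falsified — backtrack.
So R = True.
  then (¬B ∨ ¬R) forces B = False.
  then (B ∨ ¬M) forces M = False.
Set V = True.
Set Q = False.
Set K = True.
All clauses satisfied.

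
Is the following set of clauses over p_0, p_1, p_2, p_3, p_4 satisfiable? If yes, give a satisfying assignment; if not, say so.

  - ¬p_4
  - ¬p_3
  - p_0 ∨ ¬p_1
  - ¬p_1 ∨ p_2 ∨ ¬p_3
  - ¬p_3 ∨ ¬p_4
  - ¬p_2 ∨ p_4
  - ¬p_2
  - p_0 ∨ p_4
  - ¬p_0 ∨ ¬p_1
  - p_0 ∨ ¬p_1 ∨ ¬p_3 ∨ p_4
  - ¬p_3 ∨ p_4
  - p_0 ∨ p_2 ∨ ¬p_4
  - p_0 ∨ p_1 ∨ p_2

Unit clause (¬p_4) forces p_4 = False.
Unit clause (¬p_3) forces p_3 = False.
In (¬p_2 ∨ p_4) only ¬p_2 is left, so p_2 = False.
In (p_0 ∨ p_4) only p_0 is left, so p_0 = True.
In (¬p_0 ∨ ¬p_1) only ¬p_1 is left, so p_1 = False.
All clauses satisfied.

p_0: True, p_1: False, p_2: False, p_3: False, p_4: False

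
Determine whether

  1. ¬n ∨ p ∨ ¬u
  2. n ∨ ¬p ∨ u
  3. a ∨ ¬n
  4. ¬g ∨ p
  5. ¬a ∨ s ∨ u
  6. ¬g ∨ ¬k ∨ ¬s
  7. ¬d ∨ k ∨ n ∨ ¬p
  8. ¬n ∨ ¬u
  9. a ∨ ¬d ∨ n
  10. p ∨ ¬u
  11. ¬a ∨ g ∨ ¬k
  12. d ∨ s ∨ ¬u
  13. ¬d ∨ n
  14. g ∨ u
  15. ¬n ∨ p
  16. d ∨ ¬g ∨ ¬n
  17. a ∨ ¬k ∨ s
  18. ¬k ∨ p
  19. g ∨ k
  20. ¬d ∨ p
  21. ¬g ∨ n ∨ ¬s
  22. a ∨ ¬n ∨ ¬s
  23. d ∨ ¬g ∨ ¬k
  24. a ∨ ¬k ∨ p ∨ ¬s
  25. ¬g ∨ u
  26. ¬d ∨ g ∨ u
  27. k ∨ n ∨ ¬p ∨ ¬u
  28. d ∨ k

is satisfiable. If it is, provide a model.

Set n = False.
  then (¬d ∨ n) forces d = False.
  then (d ∨ k) forces k = True.
  then (¬k ∨ p) forces p = True.
  then (d ∨ ¬g ∨ ¬k) forces g = False.
  then (n ∨ ¬p ∨ u) forces u = True.
  then (¬a ∨ g ∨ ¬k) forces a = False.
  then (d ∨ s ∨ ¬u) forces s = True.
All clauses satisfied.

n = False, g = False, a = False, u = True, p = True, s = True, d = False, k = True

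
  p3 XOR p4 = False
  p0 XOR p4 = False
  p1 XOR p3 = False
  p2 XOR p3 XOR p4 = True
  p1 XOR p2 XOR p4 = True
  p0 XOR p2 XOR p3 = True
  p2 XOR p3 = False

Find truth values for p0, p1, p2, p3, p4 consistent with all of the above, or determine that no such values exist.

p0 = True, p1 = True, p2 = True, p3 = True, p4 = True

p3 XOR p4 = T XOR T = False ✓
p0 XOR p4 = T XOR T = False ✓
p1 XOR p3 = T XOR T = False ✓
p2 XOR p3 XOR p4 = T XOR T XOR T = True ✓
p1 XOR p2 XOR p4 = T XOR T XOR T = True ✓
p0 XOR p2 XOR p3 = T XOR T XOR T = True ✓
p2 XOR p3 = T XOR T = False ✓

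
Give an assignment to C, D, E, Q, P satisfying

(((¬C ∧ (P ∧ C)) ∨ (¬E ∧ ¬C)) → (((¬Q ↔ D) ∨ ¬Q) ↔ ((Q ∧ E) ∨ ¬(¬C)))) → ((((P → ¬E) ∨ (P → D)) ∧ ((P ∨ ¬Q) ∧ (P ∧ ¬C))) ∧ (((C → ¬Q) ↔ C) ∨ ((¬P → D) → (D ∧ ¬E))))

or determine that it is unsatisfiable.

C = False, D = False, E = False, Q = True, P = True

  (((¬C ∧ (P ∧ C)) ∨ (¬E ∧ ¬C)) → (((¬Q ↔ D) ∨ ¬Q) ↔ ((Q ∧ E) ∨ ¬(¬C)))) → ((((P → ¬E) ∨ (P → D)) ∧ ((P ∨ ¬Q) ∧ (P ∧ ¬C))) ∧ (((C → ¬Q) ↔ C) ∨ ((¬P → D) → (D ∧ ¬E)))) = True
    ((¬C ∧ (P ∧ C)) ∨ (¬E ∧ ¬C)) → (((¬Q ↔ D) ∨ ¬Q) ↔ ((Q ∧ E) ∨ ¬(¬C))) = False
      (¬C ∧ (P ∧ C)) ∨ (¬E ∧ ¬C) = True
        ¬C ∧ (P ∧ C) = False
          ¬C = True
          P ∧ C = False
        ¬E ∧ ¬C = True
          ¬E = True
          ¬C = True
      ((¬Q ↔ D) ∨ ¬Q) ↔ ((Q ∧ E) ∨ ¬(¬C)) = False
        (¬Q ↔ D) ∨ ¬Q = True
          ¬Q ↔ D = True
            ¬Q = False
          ¬Q = False
        (Q ∧ E) ∨ ¬(¬C) = False
          Q ∧ E = False
          ¬(¬C) = False
            ¬C = True
    (((P → ¬E) ∨ (P → D)) ∧ ((P ∨ ¬Q) ∧ (P ∧ ¬C))) ∧ (((C → ¬Q) ↔ C) ∨ ((¬P → D) → (D ∧ ¬E))) = False
      ((P → ¬E) ∨ (P → D)) ∧ ((P ∨ ¬Q) ∧ (P ∧ ¬C)) = True
        (P → ¬E) ∨ (P → D) = True
          P → ¬E = True
            ¬E = True
          P → D = False
        (P ∨ ¬Q) ∧ (P ∧ ¬C) = True
          P ∨ ¬Q = True
            ¬Q = False
          P ∧ ¬C = True
            ¬C = True
      ((C → ¬Q) ↔ C) ∨ ((¬P → D) → (D ∧ ¬E)) = False
        (C → ¬Q) ↔ C = False
          C → ¬Q = True
            ¬Q = False
        (¬P → D) → (D ∧ ¬E) = False
          ¬P → D = True
            ¬P = False
          D ∧ ¬E = False
            ¬E = True
The formula evaluates to True.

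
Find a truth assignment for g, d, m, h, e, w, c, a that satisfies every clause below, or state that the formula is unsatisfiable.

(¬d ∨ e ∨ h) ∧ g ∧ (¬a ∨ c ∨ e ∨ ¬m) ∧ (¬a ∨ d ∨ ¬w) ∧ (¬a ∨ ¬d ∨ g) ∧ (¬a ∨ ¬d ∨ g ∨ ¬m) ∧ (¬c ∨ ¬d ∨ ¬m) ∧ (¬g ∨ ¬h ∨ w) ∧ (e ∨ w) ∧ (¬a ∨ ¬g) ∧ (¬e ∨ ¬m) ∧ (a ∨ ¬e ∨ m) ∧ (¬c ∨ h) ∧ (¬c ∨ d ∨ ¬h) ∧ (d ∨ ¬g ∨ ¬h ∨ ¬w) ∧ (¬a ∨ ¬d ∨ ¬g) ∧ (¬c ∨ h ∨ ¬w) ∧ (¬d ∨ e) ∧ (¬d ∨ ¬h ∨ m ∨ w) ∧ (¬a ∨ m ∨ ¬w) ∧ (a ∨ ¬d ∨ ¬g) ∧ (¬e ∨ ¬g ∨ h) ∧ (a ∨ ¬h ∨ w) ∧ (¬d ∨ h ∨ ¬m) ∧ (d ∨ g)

Unit clause (g) forces g = True.
In (¬a ∨ ¬g) only ¬a is left, so a = False.
In (a ∨ ¬d ∨ ¬g) only ¬d is left, so d = False.
Set m = True.
  then (¬e ∨ ¬m) forces e = False.
  then (e ∨ w) forces w = True.
  then (d ∨ ¬g ∨ ¬h ∨ ¬w) forces h = False.
  then (¬c ∨ h ∨ ¬w) forces c = False.
All clauses satisfied.

g = True, d = False, m = True, h = False, e = False, w = True, c = False, a = False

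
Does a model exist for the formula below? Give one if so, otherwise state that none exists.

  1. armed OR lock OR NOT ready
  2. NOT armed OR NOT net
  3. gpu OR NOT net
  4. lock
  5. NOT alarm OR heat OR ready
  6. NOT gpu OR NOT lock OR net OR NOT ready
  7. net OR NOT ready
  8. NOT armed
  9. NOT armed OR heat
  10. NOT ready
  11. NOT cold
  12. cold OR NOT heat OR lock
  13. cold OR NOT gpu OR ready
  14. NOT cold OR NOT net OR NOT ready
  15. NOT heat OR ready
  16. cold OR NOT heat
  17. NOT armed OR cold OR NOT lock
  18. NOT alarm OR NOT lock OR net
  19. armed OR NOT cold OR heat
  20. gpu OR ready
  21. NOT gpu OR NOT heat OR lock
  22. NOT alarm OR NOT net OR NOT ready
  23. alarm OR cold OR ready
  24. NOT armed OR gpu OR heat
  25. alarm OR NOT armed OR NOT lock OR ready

Case armed = True:
  Clause (NOT armed) is falsified — contradiction.
Case armed = False:
  (lock) forces lock = True.
  (NOT ready) forces ready = False.
  (NOT cold) forces cold = False.
  (cold OR NOT gpu OR ready) forces gpu = False.
  Clause (gpu OR ready) is falsified — contradiction.
Both cases fail, so the formula is unsatisfiable.

UNSATISFIABLE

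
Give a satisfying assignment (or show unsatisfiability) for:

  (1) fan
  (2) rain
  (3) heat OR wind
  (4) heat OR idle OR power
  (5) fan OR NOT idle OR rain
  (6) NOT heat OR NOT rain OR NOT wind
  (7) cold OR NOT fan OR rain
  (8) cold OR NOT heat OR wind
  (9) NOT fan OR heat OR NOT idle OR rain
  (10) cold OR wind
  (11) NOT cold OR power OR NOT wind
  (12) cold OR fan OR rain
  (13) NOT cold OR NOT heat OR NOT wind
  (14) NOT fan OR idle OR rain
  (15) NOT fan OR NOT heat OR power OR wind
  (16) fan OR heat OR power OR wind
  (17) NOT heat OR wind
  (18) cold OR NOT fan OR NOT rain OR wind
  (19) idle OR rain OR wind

Unit clause (fan) forces fan = True.
Unit clause (rain) forces rain = True.
Set idle = True.
Set power = False.
Try cold = True:
  (NOT cold OR power OR NOT wind) forces wind = False.
  (heat OR wind) forces heat = True.
  clause (NOT fan OR NOT heat OR power OR wind) is falsified — backtrack.
So cold = False.
  then (cold OR wind) forces wind = True.
  then (NOT heat OR NOT rain OR NOT wind) forces heat = False.
All clauses satisfied.

idle = True, power = False, rain = True, fan = True, cold = False, wind = True, heat = False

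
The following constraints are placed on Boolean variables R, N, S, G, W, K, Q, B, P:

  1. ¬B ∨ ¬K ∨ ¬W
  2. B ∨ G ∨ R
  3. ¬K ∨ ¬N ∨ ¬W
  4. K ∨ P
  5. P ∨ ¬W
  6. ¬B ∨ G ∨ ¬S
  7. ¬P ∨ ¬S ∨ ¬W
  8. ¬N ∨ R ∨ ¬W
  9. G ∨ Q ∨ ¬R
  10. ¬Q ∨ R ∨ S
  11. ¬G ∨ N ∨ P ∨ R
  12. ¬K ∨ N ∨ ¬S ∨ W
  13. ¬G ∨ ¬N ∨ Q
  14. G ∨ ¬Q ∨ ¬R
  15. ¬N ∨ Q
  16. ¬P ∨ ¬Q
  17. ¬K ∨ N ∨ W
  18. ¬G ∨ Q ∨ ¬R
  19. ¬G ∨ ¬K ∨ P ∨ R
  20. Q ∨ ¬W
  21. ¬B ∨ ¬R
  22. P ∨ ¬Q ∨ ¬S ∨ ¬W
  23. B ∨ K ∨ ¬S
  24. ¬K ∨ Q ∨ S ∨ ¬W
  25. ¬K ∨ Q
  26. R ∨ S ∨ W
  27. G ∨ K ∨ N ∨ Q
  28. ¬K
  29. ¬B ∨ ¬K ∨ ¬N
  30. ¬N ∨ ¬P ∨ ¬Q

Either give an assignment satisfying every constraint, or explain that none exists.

R = False, N = False, S = True, G = True, W = False, K = False, Q = False, B = True, P = True

Unit clause (¬K) forces K = False.
In (K ∨ P) only P is left, so P = True.
In (¬P ∨ ¬Q) only ¬Q is left, so Q = False.
In (Q ∨ ¬W) only ¬W is left, so W = False.
In (¬N ∨ Q) only ¬N is left, so N = False.
In (G ∨ K ∨ N ∨ Q) only G is left, so G = True.
In (¬G ∨ Q ∨ ¬R) only ¬R is left, so R = False.
In (R ∨ S ∨ W) only S is left, so S = True.
In (B ∨ K ∨ ¬S) only B is left, so B = True.
All clauses satisfied.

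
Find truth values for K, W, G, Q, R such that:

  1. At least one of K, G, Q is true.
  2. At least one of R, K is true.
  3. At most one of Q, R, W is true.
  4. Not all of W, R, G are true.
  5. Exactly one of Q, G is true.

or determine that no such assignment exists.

K = True, W = True, G = True, Q = False, R = False

  (1) {K, G, Q}: 2 true — at least one ✓
  (2) {R, K}: 1 true — at least one ✓
  (3) {Q, R, W}: 1 true — at most one ✓
  (4) {W, R, G}: 2/3 true — not all ✓
  (5) {Q, G}: 1 true — exactly one ✓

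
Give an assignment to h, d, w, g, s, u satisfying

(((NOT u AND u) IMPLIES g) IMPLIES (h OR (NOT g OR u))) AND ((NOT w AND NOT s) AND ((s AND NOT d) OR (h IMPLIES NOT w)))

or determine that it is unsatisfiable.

h = False, d = True, w = False, g = False, s = False, u = False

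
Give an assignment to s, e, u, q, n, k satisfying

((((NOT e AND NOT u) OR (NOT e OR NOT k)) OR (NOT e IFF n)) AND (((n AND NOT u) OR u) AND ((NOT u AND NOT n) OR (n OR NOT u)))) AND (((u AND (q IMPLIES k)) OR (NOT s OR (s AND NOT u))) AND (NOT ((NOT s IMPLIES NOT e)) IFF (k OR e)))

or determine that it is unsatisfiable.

s: False; e: False; u: False; q: False; n: True; k: False

  (((NOT e AND NOT u) OR (NOT e OR NOT k)) OR (NOT e IFF n)) AND (((n AND NOT u) OR u) AND ((NOT u AND NOT n) OR (n OR NOT u))) = True
    ((NOT e AND NOT u) OR (NOT e OR NOT k)) OR (NOT e IFF n) = True
      (NOT e AND NOT u) OR (NOT e OR NOT k) = True
        NOT e AND NOT u = True
          NOT e = True
          NOT u = True
        NOT e OR NOT k = True
          NOT e = True
          NOT k = True
      NOT e IFF n = True
        NOT e = True
    ((n AND NOT u) OR u) AND ((NOT u AND NOT n) OR (n OR NOT u)) = True
      (n AND NOT u) OR u = True
        n AND NOT u = True
          NOT u = True
      (NOT u AND NOT n) OR (n OR NOT u) = True
        NOT u AND NOT n = False
          NOT u = True
          NOT n = False
        n OR NOT u = True
          NOT u = True
  ((u AND (q IMPLIES k)) OR (NOT s OR (s AND NOT u))) AND (NOT ((NOT s IMPLIES NOT e)) IFF (k OR e)) = True
    (u AND (q IMPLIES k)) OR (NOT s OR (s AND NOT u)) = True
      u AND (q IMPLIES k) = False
        q IMPLIES k = True
      NOT s OR (s AND NOT u) = True
        NOT s = True
        s AND NOT u = False
          NOT u = True
    NOT ((NOT s IMPLIES NOT e)) IFF (k OR e) = True
      NOT ((NOT s IMPLIES NOT e)) = False
        NOT s IMPLIES NOT e = True
          NOT s = True
          NOT e = True
      k OR e = False
Both conjuncts True, so the formula holds.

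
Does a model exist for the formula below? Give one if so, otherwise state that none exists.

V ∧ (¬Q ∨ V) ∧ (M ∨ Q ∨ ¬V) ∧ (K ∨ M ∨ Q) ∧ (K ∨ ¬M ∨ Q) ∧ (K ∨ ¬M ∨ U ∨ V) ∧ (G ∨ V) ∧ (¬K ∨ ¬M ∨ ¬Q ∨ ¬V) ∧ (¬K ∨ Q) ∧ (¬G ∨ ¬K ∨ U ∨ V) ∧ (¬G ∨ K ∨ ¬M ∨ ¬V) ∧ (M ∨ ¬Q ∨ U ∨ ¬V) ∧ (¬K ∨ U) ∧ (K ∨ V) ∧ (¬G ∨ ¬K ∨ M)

Q = True, G = False, K = False, M = True, V = True, U = False

Unit clause (V) forces V = True.
Try Q = False:
  (M ∨ Q ∨ ¬V) forces M = True.
  (K ∨ ¬M ∨ Q) forces K = True.
  clause (¬K ∨ Q) is falsified — backtrack.
So Q = True.
Set G = False.
Set K = False.
Set M = True.
Set U = False.
All clauses satisfied.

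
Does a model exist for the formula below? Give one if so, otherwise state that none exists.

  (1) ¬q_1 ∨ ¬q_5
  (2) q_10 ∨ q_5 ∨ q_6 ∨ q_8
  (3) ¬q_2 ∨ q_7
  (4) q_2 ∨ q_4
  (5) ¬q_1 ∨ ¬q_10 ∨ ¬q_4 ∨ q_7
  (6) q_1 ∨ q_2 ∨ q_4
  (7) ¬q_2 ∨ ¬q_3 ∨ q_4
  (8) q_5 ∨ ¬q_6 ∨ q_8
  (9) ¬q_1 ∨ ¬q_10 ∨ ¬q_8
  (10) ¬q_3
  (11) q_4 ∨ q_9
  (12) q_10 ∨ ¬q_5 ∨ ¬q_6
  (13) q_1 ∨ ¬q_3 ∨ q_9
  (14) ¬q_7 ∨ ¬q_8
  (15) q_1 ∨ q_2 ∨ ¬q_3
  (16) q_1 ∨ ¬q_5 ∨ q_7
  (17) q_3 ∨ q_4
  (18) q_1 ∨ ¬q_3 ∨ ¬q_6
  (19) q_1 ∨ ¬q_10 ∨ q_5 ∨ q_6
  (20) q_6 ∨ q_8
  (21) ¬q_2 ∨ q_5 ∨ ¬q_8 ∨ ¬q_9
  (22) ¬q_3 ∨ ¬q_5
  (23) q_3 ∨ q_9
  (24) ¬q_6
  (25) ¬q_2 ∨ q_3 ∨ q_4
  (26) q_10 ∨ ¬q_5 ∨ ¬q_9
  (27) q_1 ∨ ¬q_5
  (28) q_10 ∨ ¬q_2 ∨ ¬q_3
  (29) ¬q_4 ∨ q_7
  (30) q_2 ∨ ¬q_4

Unsatisfiable — no assignment works.

Case q_6 = True:
  Clause (¬q_6) is falsified — contradiction.
Case q_6 = False:
  (¬q_3) forces q_3 = False.
  (q_3 ∨ q_4) forces q_4 = True.
  (q_6 ∨ q_8) forces q_8 = True.
  (¬q_7 ∨ ¬q_8) forces q_7 = False.
  Clause (¬q_4 ∨ q_7) is falsified — contradiction.
Both cases fail, so the formula is unsatisfiable.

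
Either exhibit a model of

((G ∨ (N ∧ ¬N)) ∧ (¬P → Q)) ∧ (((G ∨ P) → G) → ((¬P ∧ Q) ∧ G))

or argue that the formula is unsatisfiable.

G = True, P = False, Q = True, N = True

  (G ∨ (N ∧ ¬N)) ∧ (¬P → Q) = True
    G ∨ (N ∧ ¬N) = True
      N ∧ ¬N = False
        ¬N = False
    ¬P → Q = True
      ¬P = True
  ((G ∨ P) → G) → ((¬P ∧ Q) ∧ G) = True
    (G ∨ P) → G = True
      G ∨ P = True
    (¬P ∧ Q) ∧ G = True
      ¬P ∧ Q = True
        ¬P = True
Both conjuncts True, so the formula holds.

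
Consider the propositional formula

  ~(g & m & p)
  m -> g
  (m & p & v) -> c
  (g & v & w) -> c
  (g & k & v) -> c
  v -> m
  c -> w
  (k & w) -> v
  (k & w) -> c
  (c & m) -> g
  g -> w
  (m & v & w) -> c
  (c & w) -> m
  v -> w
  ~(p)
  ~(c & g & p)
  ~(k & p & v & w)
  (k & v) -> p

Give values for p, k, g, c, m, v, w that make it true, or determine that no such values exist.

p: False, k: False, g: True, c: True, m: True, v: False, w: True

Unit clause (~p) forces p = False.
Set k = False.
Set g = True.
  then (~g | w) forces w = True.
Set c = True.
  then (~c | m | ~w) forces m = True.
Set v = False.
All clauses satisfied.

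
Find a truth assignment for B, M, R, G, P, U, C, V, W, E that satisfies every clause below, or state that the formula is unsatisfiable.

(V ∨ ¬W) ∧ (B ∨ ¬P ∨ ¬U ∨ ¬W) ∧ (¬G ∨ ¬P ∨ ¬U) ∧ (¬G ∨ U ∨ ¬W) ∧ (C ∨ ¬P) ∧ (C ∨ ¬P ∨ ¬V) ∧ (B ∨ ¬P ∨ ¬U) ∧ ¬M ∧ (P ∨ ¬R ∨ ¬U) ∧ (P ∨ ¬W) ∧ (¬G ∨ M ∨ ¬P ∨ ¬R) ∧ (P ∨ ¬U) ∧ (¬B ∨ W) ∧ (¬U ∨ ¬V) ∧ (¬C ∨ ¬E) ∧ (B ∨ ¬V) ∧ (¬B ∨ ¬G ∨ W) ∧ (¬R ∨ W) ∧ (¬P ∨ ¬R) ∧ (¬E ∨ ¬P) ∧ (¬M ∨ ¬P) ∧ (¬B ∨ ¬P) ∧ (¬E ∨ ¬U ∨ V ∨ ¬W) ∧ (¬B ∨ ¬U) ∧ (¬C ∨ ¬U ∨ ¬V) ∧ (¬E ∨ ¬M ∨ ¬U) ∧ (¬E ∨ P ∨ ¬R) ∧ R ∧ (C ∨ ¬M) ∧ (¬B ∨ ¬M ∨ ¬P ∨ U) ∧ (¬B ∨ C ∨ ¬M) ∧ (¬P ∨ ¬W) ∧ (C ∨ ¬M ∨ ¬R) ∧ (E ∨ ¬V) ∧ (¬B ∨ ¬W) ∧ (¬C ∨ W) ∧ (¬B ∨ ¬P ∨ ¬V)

Unsatisfiable — no assignment works.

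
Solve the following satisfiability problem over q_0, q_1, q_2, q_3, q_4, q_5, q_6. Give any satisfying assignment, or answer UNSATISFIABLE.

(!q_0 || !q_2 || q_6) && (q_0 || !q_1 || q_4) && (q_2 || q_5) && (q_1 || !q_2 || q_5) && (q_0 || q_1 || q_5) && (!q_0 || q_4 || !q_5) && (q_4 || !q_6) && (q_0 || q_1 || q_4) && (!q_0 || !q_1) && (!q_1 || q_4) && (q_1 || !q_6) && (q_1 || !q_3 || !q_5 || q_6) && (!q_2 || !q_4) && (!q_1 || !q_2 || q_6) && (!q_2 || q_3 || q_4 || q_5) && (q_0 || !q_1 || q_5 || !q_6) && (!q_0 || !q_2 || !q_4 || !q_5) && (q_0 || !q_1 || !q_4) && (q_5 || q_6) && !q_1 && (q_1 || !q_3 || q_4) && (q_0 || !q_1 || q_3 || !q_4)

q_0: True, q_1: False, q_2: False, q_3: False, q_4: True, q_5: True, q_6: False

Unit clause (!q_1) forces q_1 = False.
In (q_1 || !q_6) only !q_6 is left, so q_6 = False.
In (q_5 || q_6) only q_5 is left, so q_5 = True.
In (q_1 || !q_3 || !q_5 || q_6) only !q_3 is left, so q_3 = False.
Set q_0 = True.
  then (!q_0 || !q_2 || q_6) forces q_2 = False.
  then (!q_0 || q_4 || !q_5) forces q_4 = True.
All clauses satisfied.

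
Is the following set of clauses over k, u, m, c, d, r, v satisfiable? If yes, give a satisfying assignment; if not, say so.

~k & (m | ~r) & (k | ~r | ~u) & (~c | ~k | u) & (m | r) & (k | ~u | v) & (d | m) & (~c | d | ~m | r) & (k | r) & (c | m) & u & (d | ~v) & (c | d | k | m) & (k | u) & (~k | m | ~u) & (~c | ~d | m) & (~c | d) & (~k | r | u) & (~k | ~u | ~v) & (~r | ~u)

Unsatisfiable — no assignment works.

Case u = True:
  (~k) forces k = False.
  (k | ~r | ~u) forces r = False.
  Clause (k | r) is falsified — contradiction.
Case u = False:
  Clause (u) is falsified — contradiction.
Both cases fail, so the formula is unsatisfiable.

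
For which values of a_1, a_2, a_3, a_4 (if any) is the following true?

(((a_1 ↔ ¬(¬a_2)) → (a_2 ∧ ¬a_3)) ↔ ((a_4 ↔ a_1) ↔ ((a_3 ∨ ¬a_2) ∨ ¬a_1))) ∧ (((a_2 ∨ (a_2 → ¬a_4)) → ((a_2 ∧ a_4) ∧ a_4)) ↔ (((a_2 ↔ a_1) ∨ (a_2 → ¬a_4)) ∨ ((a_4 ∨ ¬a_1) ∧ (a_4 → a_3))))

Case a_2 = True: the formula simplifies to ((a_1 → ¬a_3) ↔ ((a_4 ↔ a_1) ↔ (a_3 ∨ ¬a_1))) ∧ ((a_4 ∧ a_4) ↔ ((a_1 ∨ ¬a_4) ∨ ((a_4 ∨ ¬a_1) ∧ (a_4 → a_3)))).
  a_4 = True: simplifies to ((a_1 → ¬a_3) ↔ (a_1 ↔ (a_3 ∨ ¬a_1))) ∧ (a_1 ∨ a_3).
    a_1 = True: simplifies to ¬a_3 ↔ a_3.
      a_3 = True: this becomes ¬True ↔ True = False.
      a_3 = False: this becomes ¬False ↔ False = False.
    a_1 = False: the conjunct (a_1 → ¬a_3) ↔ (a_1 ↔ (a_3 ∨ ¬a_1)) becomes (False → ¬a_3) ↔ (False ↔ True) = False.
  a_4 = False: the conjunct (a_4 ∧ a_4) ↔ ((a_1 ∨ ¬a_4) ∨ ((a_4 ∨ ¬a_1) ∧ (a_4 → a_3))) becomes (False ∧ False) ↔ (True ∨ ¬a_1) = False.
Case a_2 = False: the conjunct ((a_2 ∨ (a_2 → ¬a_4)) → ((a_2 ∧ a_4) ∧ a_4)) ↔ (((a_2 ↔ a_1) ∨ (a_2 → ¬a_4)) ∨ ((a_4 ∨ ¬a_1) ∧ (a_4 → a_3))) becomes (True → False) ↔ (True ∨ ((a_4 ∨ ¬a_1) ∧ (a_4 → a_3))) = False.
Both cases fail — unsatisfiable.

Unsatisfiable — no assignment works.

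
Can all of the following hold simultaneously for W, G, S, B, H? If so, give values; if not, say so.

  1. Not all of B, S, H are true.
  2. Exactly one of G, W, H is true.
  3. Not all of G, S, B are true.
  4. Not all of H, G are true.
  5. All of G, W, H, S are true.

Unsatisfiable

Case W = True:
  (2) with W=T forces G = False.
  Constraint (5) is violated (G=F) — contradiction.
Case W = False:
  Constraint (5) is violated (W=F) — contradiction.
Both cases fail — unsatisfiable.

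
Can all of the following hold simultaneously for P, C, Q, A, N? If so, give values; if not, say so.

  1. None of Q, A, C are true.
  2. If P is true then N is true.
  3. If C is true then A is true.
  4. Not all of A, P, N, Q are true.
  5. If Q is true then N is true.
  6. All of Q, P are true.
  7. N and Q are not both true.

Case Q = True:
  Constraint (1) is violated (Q=T) — contradiction.
Case Q = False:
  Constraint (6) is violated (Q=F) — contradiction.
Both cases fail — unsatisfiable.

Unsatisfiable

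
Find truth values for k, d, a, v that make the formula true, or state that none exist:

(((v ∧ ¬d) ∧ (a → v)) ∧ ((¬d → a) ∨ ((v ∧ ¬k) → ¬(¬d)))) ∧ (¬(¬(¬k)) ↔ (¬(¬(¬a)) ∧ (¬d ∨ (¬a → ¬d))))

k=T, d=F, a=T, v=T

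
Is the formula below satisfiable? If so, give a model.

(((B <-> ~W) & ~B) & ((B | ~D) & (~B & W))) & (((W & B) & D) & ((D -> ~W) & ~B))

Case B = True: the conjunct ~B is False.
Case B = False: the conjunct B is False.
Both cases fail — unsatisfiable.

Unsatisfiable — no assignment works.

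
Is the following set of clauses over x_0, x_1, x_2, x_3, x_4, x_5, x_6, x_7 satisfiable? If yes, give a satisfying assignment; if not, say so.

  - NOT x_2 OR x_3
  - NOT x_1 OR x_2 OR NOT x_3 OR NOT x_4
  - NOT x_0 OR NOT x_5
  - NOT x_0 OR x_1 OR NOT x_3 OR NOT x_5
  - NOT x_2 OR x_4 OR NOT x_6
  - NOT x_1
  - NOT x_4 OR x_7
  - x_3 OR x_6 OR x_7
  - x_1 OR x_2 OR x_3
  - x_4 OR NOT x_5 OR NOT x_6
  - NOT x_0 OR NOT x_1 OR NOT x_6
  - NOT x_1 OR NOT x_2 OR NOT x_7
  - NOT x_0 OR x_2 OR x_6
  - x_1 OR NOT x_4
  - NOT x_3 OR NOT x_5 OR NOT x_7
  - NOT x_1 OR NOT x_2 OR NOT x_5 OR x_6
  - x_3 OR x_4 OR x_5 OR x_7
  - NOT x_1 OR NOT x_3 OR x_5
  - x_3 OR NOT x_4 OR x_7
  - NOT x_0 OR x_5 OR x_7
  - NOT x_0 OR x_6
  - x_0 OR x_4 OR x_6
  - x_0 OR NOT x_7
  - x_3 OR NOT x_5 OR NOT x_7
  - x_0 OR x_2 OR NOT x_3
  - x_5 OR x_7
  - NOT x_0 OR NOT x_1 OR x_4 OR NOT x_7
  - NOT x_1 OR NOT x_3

x_0 = True, x_1 = False, x_2 = False, x_3 = True, x_4 = False, x_5 = False, x_6 = True, x_7 = True

Unit clause (NOT x_1) forces x_1 = False.
In (x_1 OR NOT x_4) only NOT x_4 is left, so x_4 = False.
Try x_0 = False:
  (x_0 OR x_4 OR x_6) forces x_6 = True.
  (NOT x_2 OR x_4 OR NOT x_6) forces x_2 = False.
  (x_1 OR x_2 OR x_3) forces x_3 = True.
  clause (x_0 OR x_2 OR NOT x_3) is falsified — backtrack.
So x_0 = True.
  then (NOT x_0 OR NOT x_5) forces x_5 = False.
  then (NOT x_0 OR x_5 OR x_7) forces x_7 = True.
  then (NOT x_0 OR x_6) forces x_6 = True.
  then (NOT x_2 OR x_4 OR NOT x_6) forces x_2 = False.
  then (x_1 OR x_2 OR x_3) forces x_3 = True.
All clauses satisfied.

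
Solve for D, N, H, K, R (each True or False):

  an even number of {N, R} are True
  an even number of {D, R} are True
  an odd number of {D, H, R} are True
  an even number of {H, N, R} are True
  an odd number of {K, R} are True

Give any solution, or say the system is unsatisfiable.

No satisfying assignment exists.

Adding constraints 1, 2, 3, 4 mod 2: every variable appears an even number of times on the left, so the left side is 0.
But the right sides sum to 1 (mod 2). 0 ≠ 1 — the system is inconsistent.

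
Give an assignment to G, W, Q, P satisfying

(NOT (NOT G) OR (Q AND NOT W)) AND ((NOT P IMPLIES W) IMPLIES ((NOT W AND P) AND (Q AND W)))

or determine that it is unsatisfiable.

G = True, W = False, Q = False, P = False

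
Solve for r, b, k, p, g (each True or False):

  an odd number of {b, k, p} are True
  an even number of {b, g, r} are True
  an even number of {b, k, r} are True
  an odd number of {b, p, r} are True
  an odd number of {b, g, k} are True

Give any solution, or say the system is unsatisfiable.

No satisfying assignment exists.

Adding constraints 1, 2, 4, 5 mod 2: every variable appears an even number of times on the left, so the left side is 0.
But the right sides sum to 1 (mod 2). 0 ≠ 1 — the system is inconsistent.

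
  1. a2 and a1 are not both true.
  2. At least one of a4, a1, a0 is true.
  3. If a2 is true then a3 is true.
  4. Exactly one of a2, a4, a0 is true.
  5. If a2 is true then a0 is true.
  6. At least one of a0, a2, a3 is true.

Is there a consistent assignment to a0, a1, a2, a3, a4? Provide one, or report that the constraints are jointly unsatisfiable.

a0: False, a1: True, a2: False, a3: True, a4: True

  (1) a2=F, a1=T — not both ✓
  (2) {a4, a1, a0}: 2 true — at least one ✓
  (3) a2=F ⇒ a3: vacuous ✓
  (4) {a2, a4, a0}: 1 true — exactly one ✓
  (5) a2=F ⇒ a0: vacuous ✓
  (6) {a0, a2, a3}: 1 true — at least one ✓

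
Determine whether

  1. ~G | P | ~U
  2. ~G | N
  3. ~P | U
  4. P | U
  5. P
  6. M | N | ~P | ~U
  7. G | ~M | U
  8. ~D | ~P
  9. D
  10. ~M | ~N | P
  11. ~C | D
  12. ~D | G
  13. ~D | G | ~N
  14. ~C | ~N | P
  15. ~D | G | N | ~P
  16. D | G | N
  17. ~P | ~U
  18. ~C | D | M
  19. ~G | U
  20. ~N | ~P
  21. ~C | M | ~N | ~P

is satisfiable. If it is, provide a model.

Case D = True:
  (P) forces P = True.
  Clause (~D | ~P) is falsified — contradiction.
Case D = False:
  Clause (D) is falsified — contradiction.
Both cases fail, so the formula is unsatisfiable.

Unsatisfiable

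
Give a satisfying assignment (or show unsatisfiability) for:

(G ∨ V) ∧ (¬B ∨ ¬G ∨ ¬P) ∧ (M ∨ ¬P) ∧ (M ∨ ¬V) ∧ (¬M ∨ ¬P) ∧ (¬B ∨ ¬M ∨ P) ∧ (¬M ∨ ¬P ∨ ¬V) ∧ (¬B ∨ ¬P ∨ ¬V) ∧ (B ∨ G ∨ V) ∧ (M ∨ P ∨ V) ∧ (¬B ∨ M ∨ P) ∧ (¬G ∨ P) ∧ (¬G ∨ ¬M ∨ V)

V: True, B: False, P: False, G: False, M: True

Try V = False:
  (G ∨ V) forces G = True.
  (¬G ∨ P) forces P = True.
  (¬B ∨ ¬G ∨ ¬P) forces B = False.
  (M ∨ ¬P) forces M = True.
  clause (¬M ∨ ¬P) is falsified — backtrack.
So V = True.
  then (M ∨ ¬V) forces M = True.
  then (¬M ∨ ¬P) forces P = False.
  then (¬B ∨ ¬M ∨ P) forces B = False.
  then (¬G ∨ P) forces G = False.
All clauses satisfied.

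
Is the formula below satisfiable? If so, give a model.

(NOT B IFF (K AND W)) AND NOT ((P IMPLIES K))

B = True, K = False, P = True, W = True

  NOT B IFF (K AND W) = True
    NOT B = False
    K AND W = False
  NOT ((P IMPLIES K)) = True
    P IMPLIES K = False
Both conjuncts True, so the formula holds.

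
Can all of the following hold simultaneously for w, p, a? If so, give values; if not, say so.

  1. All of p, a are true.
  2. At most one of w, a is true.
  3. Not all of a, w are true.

w=F, p=T, a=T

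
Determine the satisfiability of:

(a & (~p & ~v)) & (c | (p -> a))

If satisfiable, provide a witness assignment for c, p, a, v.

c = True, p = False, a = True, v = False

  a & (~p & ~v) = True
    ~p & ~v = True
      ~p = True
      ~v = True
  c | (p -> a) = True
    p -> a = True
Both conjuncts True, so the formula holds.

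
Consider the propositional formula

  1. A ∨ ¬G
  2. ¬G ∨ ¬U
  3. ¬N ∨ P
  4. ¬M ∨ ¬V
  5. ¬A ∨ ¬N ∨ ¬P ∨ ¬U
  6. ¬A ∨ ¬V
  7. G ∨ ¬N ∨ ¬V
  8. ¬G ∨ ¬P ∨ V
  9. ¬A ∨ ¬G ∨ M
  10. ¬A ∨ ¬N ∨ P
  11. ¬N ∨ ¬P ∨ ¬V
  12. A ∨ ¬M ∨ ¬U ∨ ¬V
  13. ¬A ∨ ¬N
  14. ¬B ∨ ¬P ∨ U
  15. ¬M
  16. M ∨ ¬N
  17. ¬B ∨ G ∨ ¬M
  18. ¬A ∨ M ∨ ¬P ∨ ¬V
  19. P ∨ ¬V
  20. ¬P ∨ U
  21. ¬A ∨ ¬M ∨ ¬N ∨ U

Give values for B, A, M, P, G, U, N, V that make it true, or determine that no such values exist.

B: False, A: False, M: False, P: True, G: False, U: True, N: False, V: True

Unit clause (¬M) forces M = False.
In (M ∨ ¬N) only ¬N is left, so N = False.
Set B = False.
Set A = False.
  then (A ∨ ¬G) forces G = False.
Set P = True.
  then (¬P ∨ U) forces U = True.
Set V = True.
All clauses satisfied.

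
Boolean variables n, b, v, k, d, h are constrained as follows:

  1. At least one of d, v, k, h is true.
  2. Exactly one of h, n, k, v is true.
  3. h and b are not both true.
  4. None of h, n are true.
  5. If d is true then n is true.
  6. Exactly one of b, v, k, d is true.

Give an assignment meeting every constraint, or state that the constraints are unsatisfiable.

n: False, b: False, v: False, k: True, d: False, h: False

  (1) {d, v, k, h}: 1 true — at least one ✓
  (2) {h, n, k, v}: 1 true — exactly one ✓
  (3) h=F, b=F — not both ✓
  (4) {h, n}: 0 true — none ✓
  (5) d=F ⇒ n: vacuous ✓
  (6) {b, v, k, d}: 1 true — exactly one ✓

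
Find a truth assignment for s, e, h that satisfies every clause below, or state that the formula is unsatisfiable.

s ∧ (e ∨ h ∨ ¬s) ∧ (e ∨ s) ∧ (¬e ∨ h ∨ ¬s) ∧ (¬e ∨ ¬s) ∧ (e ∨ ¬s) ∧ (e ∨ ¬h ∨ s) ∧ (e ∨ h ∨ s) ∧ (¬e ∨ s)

Case s = True:
  (¬e ∨ ¬s) forces e = False.
  Clause (e ∨ ¬s) is falsified — contradiction.
Case s = False:
  Clause (s) is falsified — contradiction.
Both cases fail, so the formula is unsatisfiable.

UNSATISFIABLE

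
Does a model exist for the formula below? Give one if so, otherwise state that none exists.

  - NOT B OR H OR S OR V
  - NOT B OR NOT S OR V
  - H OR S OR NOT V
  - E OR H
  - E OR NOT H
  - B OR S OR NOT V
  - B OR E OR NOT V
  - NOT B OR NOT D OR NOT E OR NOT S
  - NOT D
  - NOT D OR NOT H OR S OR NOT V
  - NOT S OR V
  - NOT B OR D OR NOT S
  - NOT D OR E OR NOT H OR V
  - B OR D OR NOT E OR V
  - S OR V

Unit clause (NOT D) forces D = False.
Set H = False.
  then (E OR H) forces E = True.
Try B = True:
  (NOT B OR D OR NOT S) forces S = False.
  (NOT B OR H OR S OR V) forces V = True.
  clause (H OR S OR NOT V) is falsified — backtrack.
So B = False.
  then (B OR D OR NOT E OR V) forces V = True.
  then (H OR S OR NOT V) forces S = True.
All clauses satisfied.

H = False; E = True; D = False; B = False; V = True; S = True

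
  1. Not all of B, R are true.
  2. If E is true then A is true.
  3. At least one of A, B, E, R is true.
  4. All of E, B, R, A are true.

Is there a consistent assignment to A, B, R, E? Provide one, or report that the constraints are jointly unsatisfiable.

Unsatisfiable — no assignment works.

Case B = True:
  (1) with B=T forces R = False.
  Constraint (4) is violated (R=F) — contradiction.
Case B = False:
  Constraint (4) is violated (B=F) — contradiction.
Both cases fail — unsatisfiable.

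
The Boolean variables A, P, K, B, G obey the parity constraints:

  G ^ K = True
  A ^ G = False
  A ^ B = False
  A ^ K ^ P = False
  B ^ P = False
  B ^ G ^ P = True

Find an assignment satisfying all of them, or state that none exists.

A = True, P = True, K = False, B = True, G = True

G ^ K = T ^ F = True ✓
A ^ G = T ^ T = False ✓
A ^ B = T ^ T = False ✓
A ^ K ^ P = T ^ F ^ T = False ✓
B ^ P = T ^ T = False ✓
B ^ G ^ P = T ^ T ^ T = True ✓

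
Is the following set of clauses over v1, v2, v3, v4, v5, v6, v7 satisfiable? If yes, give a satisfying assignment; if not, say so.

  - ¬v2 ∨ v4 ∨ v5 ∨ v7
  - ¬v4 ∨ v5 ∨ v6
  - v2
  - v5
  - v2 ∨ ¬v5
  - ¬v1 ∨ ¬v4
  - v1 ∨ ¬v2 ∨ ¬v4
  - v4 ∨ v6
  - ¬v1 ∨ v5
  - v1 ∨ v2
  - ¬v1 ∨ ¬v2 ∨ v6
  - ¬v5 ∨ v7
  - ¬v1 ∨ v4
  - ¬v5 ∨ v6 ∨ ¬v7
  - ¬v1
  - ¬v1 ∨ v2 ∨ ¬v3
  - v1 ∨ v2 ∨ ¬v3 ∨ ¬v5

Unit clause (v2) forces v2 = True.
Unit clause (v5) forces v5 = True.
In (¬v5 ∨ v7) only v7 is left, so v7 = True.
In (¬v5 ∨ v6 ∨ ¬v7) only v6 is left, so v6 = True.
Unit clause (¬v1) forces v1 = False.
In (v1 ∨ ¬v2 ∨ ¬v4) only ¬v4 is left, so v4 = False.
Set v3 = False.
All clauses satisfied.

v1: False; v2: True; v3: False; v4: False; v5: True; v6: True; v7: True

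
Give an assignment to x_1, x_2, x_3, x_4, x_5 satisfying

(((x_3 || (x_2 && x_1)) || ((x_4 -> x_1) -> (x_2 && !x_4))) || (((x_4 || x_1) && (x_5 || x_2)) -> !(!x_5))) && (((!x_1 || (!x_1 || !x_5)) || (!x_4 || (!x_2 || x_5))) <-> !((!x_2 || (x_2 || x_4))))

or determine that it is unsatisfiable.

Unsatisfiable

The conjunct ((!x_1 || (!x_1 || !x_5)) || (!x_4 || (!x_2 || x_5))) <-> !((!x_2 || (x_2 || x_4))) is unsatisfiable on its own:
  x_2 = True: simplifies to !(((!x_1 || (!x_1 || !x_5)) || (!x_4 || x_5))).
    x_5 = True: this becomes !(((!x_1 || !x_1) || True)) = False.
    x_5 = False: this becomes !((True || !x_4)) = False.
  x_2 = False: this becomes ((!x_1 || (!x_1 || !x_5)) || True) <-> !True = False.
So the whole conjunction is unsatisfiable.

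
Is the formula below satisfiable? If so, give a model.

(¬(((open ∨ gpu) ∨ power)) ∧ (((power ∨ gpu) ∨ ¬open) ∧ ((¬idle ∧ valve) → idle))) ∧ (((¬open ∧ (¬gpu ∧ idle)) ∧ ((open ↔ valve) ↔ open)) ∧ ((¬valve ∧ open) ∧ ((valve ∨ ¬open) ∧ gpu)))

Unsatisfiable — no assignment works.

Case open = True: the conjunct ¬(((open ∨ gpu) ∨ power)) becomes ¬((True ∨ power)) = False.
Case open = False: the conjunct open is False.
Both cases fail — unsatisfiable.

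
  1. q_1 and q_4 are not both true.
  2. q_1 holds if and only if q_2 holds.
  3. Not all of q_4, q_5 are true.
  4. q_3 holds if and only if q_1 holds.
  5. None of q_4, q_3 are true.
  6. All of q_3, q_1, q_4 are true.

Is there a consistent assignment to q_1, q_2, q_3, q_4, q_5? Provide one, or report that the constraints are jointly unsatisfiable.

UNSATISFIABLE

Case q_3 = True:
  Constraint (5) is violated (q_3=T) — contradiction.
Case q_3 = False:
  Constraint (6) is violated (q_3=F) — contradiction.
Both cases fail — unsatisfiable.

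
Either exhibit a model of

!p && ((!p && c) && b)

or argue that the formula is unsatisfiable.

c: True, b: True, p: False

  !p = True
  (!p && c) && b = True
    !p && c = True
      !p = True
Both conjuncts True, so the formula holds.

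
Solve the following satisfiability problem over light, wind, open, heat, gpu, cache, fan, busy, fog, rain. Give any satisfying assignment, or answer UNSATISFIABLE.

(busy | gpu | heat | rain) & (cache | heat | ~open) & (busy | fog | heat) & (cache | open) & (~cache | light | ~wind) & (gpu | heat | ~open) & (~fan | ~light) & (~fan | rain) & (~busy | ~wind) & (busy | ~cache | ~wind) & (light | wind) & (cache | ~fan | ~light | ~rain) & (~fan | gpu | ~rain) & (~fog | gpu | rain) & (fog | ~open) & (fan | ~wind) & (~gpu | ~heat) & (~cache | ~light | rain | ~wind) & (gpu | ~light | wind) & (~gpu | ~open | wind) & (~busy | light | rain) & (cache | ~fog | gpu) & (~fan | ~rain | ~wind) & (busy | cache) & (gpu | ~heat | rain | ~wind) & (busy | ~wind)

Set light = True.
  then (~fan | ~light) forces fan = False.
  then (fan | ~wind) forces wind = False.
  then (gpu | ~light | wind) forces gpu = True.
  then (~gpu | ~open | wind) forces open = False.
  then (cache | open) forces cache = True.
  then (~gpu | ~heat) forces heat = False.
Set busy = True.
Set fog = True.
Set rain = True.
All clauses satisfied.

light = True; wind = False; open = False; heat = False; gpu = True; cache = True; fan = False; busy = True; fog = True; rain = True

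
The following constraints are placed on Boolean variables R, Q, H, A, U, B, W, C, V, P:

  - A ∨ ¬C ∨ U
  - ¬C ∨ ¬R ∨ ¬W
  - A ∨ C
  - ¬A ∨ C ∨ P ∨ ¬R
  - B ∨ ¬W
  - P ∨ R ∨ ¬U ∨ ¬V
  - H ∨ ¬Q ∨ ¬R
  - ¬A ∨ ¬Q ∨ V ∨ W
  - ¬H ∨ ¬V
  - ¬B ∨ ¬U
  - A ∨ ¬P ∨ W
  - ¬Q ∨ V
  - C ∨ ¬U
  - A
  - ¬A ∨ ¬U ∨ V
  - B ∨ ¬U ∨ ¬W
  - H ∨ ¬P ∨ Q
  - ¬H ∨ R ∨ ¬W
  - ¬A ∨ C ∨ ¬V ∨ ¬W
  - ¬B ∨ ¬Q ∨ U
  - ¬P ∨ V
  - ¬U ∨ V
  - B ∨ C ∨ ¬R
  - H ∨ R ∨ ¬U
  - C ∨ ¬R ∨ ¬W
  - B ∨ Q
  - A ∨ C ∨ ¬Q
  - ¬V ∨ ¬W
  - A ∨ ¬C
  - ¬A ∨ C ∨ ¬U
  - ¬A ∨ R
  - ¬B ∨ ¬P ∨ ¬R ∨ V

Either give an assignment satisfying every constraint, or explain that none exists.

R: True, Q: False, H: True, A: True, U: False, B: True, W: False, C: True, V: False, P: False

Unit clause (A) forces A = True.
In (¬A ∨ R) only R is left, so R = True.
Try Q = True:
  (H ∨ ¬Q ∨ ¬R) forces H = True.
  (¬H ∨ ¬V) forces V = False.
  clause (¬Q ∨ V) is falsified — backtrack.
So Q = False.
  then (B ∨ Q) forces B = True.
  then (¬B ∨ ¬U) forces U = False.
Set H = True.
  then (¬H ∨ ¬V) forces V = False.
  then (¬P ∨ V) forces P = False.
  then (¬A ∨ C ∨ P ∨ ¬R) forces C = True.
  then (¬C ∨ ¬R ∨ ¬W) forces W = False.
All clauses satisfied.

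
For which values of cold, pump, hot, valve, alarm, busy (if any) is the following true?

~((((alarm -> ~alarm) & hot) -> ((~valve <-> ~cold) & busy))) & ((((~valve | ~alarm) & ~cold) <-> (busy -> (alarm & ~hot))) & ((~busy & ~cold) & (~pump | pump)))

cold = False, pump = True, hot = True, valve = True, alarm = False, busy = False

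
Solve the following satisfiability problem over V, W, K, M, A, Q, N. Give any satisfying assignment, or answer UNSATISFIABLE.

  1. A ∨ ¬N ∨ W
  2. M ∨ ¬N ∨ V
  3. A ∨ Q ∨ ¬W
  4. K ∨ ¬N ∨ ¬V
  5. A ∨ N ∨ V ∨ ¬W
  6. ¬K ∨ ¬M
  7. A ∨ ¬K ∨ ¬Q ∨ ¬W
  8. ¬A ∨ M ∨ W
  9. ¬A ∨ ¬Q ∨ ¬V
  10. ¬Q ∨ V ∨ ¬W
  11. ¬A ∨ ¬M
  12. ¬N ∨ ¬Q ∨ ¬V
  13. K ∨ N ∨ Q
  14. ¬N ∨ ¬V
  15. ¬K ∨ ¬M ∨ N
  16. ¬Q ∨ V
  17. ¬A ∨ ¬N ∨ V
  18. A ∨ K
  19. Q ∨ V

V: True; W: False; K: True; M: False; A: False; Q: False; N: False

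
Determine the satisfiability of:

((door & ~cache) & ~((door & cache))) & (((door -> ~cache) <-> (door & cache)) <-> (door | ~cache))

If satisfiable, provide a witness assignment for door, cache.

Case cache = True: the conjunct ~cache is False.
Case cache = False: the conjunct ((door -> ~cache) <-> (door & cache)) <-> (door | ~cache) becomes (True <-> False) <-> (door | True) = False.
Both cases fail — unsatisfiable.

No satisfying assignment exists.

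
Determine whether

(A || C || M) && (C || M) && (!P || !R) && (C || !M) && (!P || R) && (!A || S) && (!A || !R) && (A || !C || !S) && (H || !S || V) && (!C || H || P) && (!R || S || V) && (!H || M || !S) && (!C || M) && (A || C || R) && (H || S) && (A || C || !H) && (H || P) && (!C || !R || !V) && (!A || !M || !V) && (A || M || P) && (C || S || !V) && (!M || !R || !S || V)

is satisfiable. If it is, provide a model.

V = False, P = False, H = True, S = True, M = True, C = True, A = True, R = False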